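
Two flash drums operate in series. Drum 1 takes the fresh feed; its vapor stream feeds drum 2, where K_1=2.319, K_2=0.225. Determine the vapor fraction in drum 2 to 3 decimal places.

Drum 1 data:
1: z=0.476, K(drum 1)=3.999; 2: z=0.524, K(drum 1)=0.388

V/F (drum 2) = 0.630

Drum 1:
Material balance + equilibrium reduce to Σ zᵢ(Kᵢ−1)/(1+ψ₁(Kᵢ−1)) = 0.
Feasibility: ΣzᵢKᵢ = 2.107, Σzᵢ/Kᵢ = 1.470 — both > 1, two phases present.
Newton–Raphson from ψ₁ = 0.39:
  ψ₁ = 0.390: g = 0.2367, g' = -1.248 → ψ₁ = 0.580
  ψ₁ = 0.580: g = 0.0243, g' = -1.042 → ψ₁ = 0.603
Converged at ψ₁ = 0.603.
Drum-1 compositions:
  1: x = 0.169, y = 0.678
  2: x = 0.831, y = 0.322
Drum-2 feed = drum-1 vapor: z₂ = (0.6778, 0.3222).
Drum 2:
Binary case is linear: z₁(K₁−1)(1+ψ₂(K₂−1)) + z₂(K₂−1)(1+ψ₂(K₁−1)) = 0
⇒ ψ₂ = [z₁(K₁−1)+z₂(K₂−1)] / [−(K₁−1)(K₂−1)] = 0.6442/1.0222 = 0.630
  1: x = 0.370, y = 0.858
  2: x = 0.630, y = 0.142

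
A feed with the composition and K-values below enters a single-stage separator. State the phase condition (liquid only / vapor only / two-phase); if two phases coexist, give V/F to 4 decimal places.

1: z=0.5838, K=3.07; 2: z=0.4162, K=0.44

two-phase, V/F = 0.8414

ΣzᵢKᵢ = 1.9754; Σzᵢ/Kᵢ = 1.1361.
Both exceed 1, so a two-phase solution exists.
Rachford–Rice: g(ψ) = Σ zᵢ(Kᵢ−1)/(1+ψ(Kᵢ−1)) = 0.
Binary case is linear: z₁(K₁−1)(1+ψ(K₂−1)) + z₂(K₂−1)(1+ψ(K₁−1)) = 0
⇒ ψ = [z₁(K₁−1)+z₂(K₂−1)] / [−(K₁−1)(K₂−1)] = 0.97539/1.15920 = 0.8414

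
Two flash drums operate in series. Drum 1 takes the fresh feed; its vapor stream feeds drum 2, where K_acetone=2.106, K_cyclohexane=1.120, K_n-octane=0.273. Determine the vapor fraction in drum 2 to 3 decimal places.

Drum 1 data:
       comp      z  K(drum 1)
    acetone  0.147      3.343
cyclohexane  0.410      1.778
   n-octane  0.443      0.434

Drum 1:
Rachford–Rice: g(ψ₁) = Σ zᵢ(Kᵢ−1)/(1+ψ₁(Kᵢ−1)) = 0.
Check two-phase: ΣzᵢKᵢ = 1.413 > 1 and Σzᵢ/Kᵢ = 1.295 > 1, so g(0) = 0.413 > 0 and g(1) = -0.295 < 0.
Newton iteration, ψ₁⁰ = 0.63:
  ψ₁ = 0.630: g = -0.0365, g' = -0.586 → ψ₁ = 0.568
  ψ₁ = 0.568: g = -0.0004, g' = -0.576 → ψ₁ = 0.567
Converged at ψ₁ = 0.567.
Drum-1 compositions:
  acetone: x = 0.063, y = 0.211
  cyclohexane: x = 0.284, y = 0.506
  n-octane: x = 0.652, y = 0.283
Drum-2 feed = drum-1 vapor: z₂ = (0.2110, 0.5058, 0.2831).
Drum 2:
Newton iteration, ψ₂⁰ = 0.5:
  ψ₂ = 0.500: g = -0.1158, g' = -0.483 → ψ₂ = 0.260
  ψ₂ = 0.260: g = -0.0137, g' = -0.390 → ψ₂ = 0.225
Converged at ψ₂ = 0.225.
  acetone: x = 0.169, y = 0.356
  cyclohexane: x = 0.493, y = 0.552
  n-octane: x = 0.338, y = 0.092

V/F (drum 2) = 0.225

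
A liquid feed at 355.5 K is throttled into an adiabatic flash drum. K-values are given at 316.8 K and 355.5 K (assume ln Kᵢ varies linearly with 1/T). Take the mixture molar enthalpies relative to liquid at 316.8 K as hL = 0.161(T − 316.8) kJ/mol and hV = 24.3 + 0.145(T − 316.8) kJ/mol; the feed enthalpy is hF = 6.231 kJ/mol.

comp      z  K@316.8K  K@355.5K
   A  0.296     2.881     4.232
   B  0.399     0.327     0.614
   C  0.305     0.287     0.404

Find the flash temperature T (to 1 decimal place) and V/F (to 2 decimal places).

Adiabatic flash: solve Rachford–Rice at each trial T, then check hF = ψ·hV(T) + (1−ψ)·hL(T).
  T = 316.8 K: K = (2.881, 0.327, 0.287), RR gives ψ = 0.054, H_out = 1.324 kJ/mol
  T = 355.5 K: K = (4.232, 0.614, 0.404), RR gives ψ = 0.396, H_out = 15.605 kJ/mol
  T = 336.1 K: K = (3.529, 0.456, 0.344), RR gives ψ = 0.220, H_out = 8.394 kJ/mol
  T = 326.5 K: K = (3.200, 0.388, 0.315), RR gives ψ = 0.140, H_out = 4.939 kJ/mol
  T = 331.3 K: K = (3.363, 0.421, 0.329), RR gives ψ = 0.180, H_out = 6.672 kJ/mol
  T = 328.9 K: K = (3.281, 0.405, 0.322), RR gives ψ = 0.160, H_out = 5.808 kJ/mol
Linear interpolation between T = 328.9 (H_out = 5.808) and T = 331.3 (H_out = 6.672) on hF = 6.231 gives T ≈ 330.1 K, at which ψ = 0.17.

T = 330.1 K, V/F = 0.17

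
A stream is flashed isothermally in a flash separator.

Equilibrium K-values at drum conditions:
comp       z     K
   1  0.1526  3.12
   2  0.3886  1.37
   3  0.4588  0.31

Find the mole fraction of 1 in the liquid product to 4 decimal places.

x_1 = 0.1086

Rachford–Rice: g(ψ) = Σ zᵢ(Kᵢ−1)/(1+ψ(Kᵢ−1)) = 0.
g(0) = ΣzᵢKᵢ − 1 = 0.1507 and g(1) = 1 − Σzᵢ/Kᵢ = -0.8126, so a root lies in (0, 1).
Newton iteration, ψ⁰ = 0.48:
  ψ = 0.4800: g = -0.19090, g' = -0.6952 → ψ = 0.2054
  ψ = 0.2054: g = -0.00985, g' = -0.6753 → ψ = 0.1908
  ψ = 0.1908: g = 0.00006, g' = -0.6838 → ψ = 0.1909
Converged at ψ = 0.1909.
Compositions from xᵢ = zᵢ/(1+ψ(Kᵢ−1)), yᵢ = Kᵢxᵢ:
  1: x = 0.1086, y = 0.3389
  2: x = 0.3630, y = 0.4973
  3: x = 0.5284, y = 0.1638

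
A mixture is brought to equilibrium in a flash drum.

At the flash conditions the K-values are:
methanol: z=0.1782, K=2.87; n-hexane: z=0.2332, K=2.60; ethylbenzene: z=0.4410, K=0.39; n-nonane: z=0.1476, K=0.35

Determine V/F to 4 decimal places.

Newton iteration, V/F⁰ = 0.61:
  V/F = 0.6100: g = -0.24291, g' = -0.8763 → V/F = 0.3328
  V/F = 0.3328: g = -0.01108, g' = -0.8508 → V/F = 0.3198
Converged at V/F = 0.3198.

V/F = 0.3198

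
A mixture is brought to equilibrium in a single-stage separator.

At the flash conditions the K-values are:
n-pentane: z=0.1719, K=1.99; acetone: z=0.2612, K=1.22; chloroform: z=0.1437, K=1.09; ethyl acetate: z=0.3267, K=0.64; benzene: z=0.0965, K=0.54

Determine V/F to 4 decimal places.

Rachford–Rice: g(V/F) = Σ zᵢ(Kᵢ−1)/(1+V/F(Kᵢ−1)) = 0.
Check two-phase: ΣzᵢKᵢ = 1.0786 > 1 and Σzᵢ/Kᵢ = 1.1215 > 1, so g(0) = 0.0786 > 0 and g(1) = -0.1215 < 0.
Newton–Raphson from V/F = 0.51:
  V/F = 0.5100: g = -0.02494, g' = -0.1841 → V/F = 0.3745
  V/F = 0.3745: g = 0.00019, g' = -0.1879 → V/F = 0.3755
Converged at V/F = 0.3755.

V/F = 0.3755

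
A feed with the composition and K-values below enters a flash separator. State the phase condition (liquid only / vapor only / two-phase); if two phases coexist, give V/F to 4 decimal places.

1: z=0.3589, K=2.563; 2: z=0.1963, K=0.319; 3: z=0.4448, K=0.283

two-phase, V/F = 0.0982

ΣzᵢKᵢ = 1.1084; Σzᵢ/Kᵢ = 2.3271.
Both exceed 1, so a two-phase solution exists.
Newton–Raphson from ψ = 0.5:
  ψ = 0.5000: g = -0.38497, g' = -1.0412 → ψ = 0.1303
  ψ = 0.1303: g = -0.03241, g' = -0.9931 → ψ = 0.0976
  ψ = 0.0976: g = 0.00056, g' = -1.0288 → ψ = 0.0982
Converged at ψ = 0.0982.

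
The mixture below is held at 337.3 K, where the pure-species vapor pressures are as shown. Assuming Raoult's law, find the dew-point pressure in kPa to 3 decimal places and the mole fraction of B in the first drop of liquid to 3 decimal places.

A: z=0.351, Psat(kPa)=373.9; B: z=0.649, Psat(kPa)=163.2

At the dew point ψ → 1, so Σzᵢ/Kᵢ = 1 with Kᵢ = Pᵢˢᵃᵗ/P ⇒ 1/P = Σzᵢ/Pᵢˢᵃᵗ.
1/P = 0.351/373.9 + 0.649/163.2 = 0.004915 ⇒ P = 203.439 kPa
xᵢ = zᵢP/Pᵢˢᵃᵗ ⇒ x_B = 0.649·203.439/163.2 = 0.809

Pdew = 203.439 kPa, x_B = 0.809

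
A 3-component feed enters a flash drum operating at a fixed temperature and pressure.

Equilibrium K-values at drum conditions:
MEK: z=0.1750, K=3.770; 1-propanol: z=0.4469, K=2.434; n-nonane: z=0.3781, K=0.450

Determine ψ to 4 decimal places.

ψ = 0.9092

Let ψ = V/F and solve Σ zᵢ(Kᵢ−1)/(1+ψ(Kᵢ−1)) = 0.
Feasibility: ΣzᵢKᵢ = 1.9176, Σzᵢ/Kᵢ = 1.0702 — both > 1, two phases present.
Newton iteration, ψ⁰ = 0.68:
  ψ = 0.6800: g = 0.16037, g' = -0.6889 → ψ = 0.9128
  ψ = 0.9128: g = -0.00267, g' = -0.7415 → ψ = 0.9092
Converged at ψ = 0.9092.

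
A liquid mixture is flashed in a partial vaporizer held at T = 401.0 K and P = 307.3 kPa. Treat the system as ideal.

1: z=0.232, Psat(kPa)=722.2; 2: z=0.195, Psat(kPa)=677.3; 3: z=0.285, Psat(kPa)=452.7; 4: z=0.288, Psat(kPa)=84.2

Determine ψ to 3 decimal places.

ψ = 0.657

Raoult's law: Kᵢ = Pᵢˢᵃᵗ/P = Pᵢˢᵃᵗ/307.3.
  K_1 = 722.2/307.3 = 2.35015, K_2 = 677.3/307.3 = 2.20404, K_3 = 452.7/307.3 = 1.47315, K_4 = 84.2/307.3 = 0.27400
Material balance + equilibrium reduce to Σ zᵢ(Kᵢ−1)/(1+ψ(Kᵢ−1)) = 0.
g(0) = ΣzᵢKᵢ − 1 = 0.474 and g(1) = 1 − Σzᵢ/Kᵢ = -0.432, so a root lies in (0, 1).
Newton iteration, ψ⁰ = 0.7:
  ψ = 0.700: g = -0.0354, g' = -0.859 → ψ = 0.659
  ψ = 0.659: g = -0.0012, g' = -0.801 → ψ = 0.657
Converged at ψ = 0.657.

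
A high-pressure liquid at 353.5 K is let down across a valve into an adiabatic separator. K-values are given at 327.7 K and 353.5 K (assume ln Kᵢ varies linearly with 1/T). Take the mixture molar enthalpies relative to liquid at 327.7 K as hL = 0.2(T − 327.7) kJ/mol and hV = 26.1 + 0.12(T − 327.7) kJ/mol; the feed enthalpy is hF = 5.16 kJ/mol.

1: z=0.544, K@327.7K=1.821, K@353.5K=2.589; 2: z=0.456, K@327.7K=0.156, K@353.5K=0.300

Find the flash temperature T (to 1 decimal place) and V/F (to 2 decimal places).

T = 331.7 K, V/F = 0.17

Adiabatic flash: solve Rachford–Rice at each trial T, then check hF = ψ·hV(T) + (1−ψ)·hL(T).
  T = 327.7 K: K = (1.821, 0.156), RR gives ψ = 0.089, H_out = 2.326 kJ/mol
  T = 353.5 K: K = (2.589, 0.300), RR gives ψ = 0.490, H_out = 16.942 kJ/mol
  T = 340.6 K: K = (2.186, 0.219), RR gives ψ = 0.312, H_out = 10.402 kJ/mol
  T = 334.1 K: K = (1.997, 0.185), RR gives ψ = 0.210, H_out = 6.663 kJ/mol
  T = 330.9 K: K = (1.908, 0.170), RR gives ψ = 0.153, H_out = 4.601 kJ/mol
  T = 332.5 K: K = (1.952, 0.178), RR gives ψ = 0.183, H_out = 5.655 kJ/mol
Linear interpolation between T = 330.9 (H_out = 4.601) and T = 332.5 (H_out = 5.655) on hF = 5.16 gives T ≈ 331.7 K, at which ψ = 0.17.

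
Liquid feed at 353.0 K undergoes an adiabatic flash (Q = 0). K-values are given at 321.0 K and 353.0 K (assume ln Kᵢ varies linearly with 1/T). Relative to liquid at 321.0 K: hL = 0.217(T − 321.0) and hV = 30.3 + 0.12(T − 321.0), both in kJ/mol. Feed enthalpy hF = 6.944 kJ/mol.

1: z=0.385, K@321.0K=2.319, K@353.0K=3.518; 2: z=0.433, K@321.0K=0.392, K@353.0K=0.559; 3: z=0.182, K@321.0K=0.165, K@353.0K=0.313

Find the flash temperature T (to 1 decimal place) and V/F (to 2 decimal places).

T = 327.1 K, V/F = 0.19

Adiabatic flash: solve Rachford–Rice at each trial T, then check hF = ψ·hV(T) + (1−ψ)·hL(T).
  T = 321.0 K: K = (2.319, 0.392, 0.165), RR gives ψ = 0.103, H_out = 3.119 kJ/mol
  T = 353.0 K: K = (3.518, 0.559, 0.313), RR gives ψ = 0.492, H_out = 20.333 kJ/mol
  T = 337.0 K: K = (2.885, 0.472, 0.231), RR gives ψ = 0.311, H_out = 12.410 kJ/mol
  T = 329.0 K: K = (2.593, 0.431, 0.196), RR gives ψ = 0.214, H_out = 8.062 kJ/mol
  T = 325.0 K: K = (2.454, 0.411, 0.180), RR gives ψ = 0.161, H_out = 5.687 kJ/mol
  T = 327.0 K: K = (2.523, 0.421, 0.188), RR gives ψ = 0.188, H_out = 6.895 kJ/mol
Linear interpolation between T = 327.0 (H_out = 6.895) and T = 329.0 (H_out = 8.062) on hF = 6.944 gives T ≈ 327.1 K, at which ψ = 0.19.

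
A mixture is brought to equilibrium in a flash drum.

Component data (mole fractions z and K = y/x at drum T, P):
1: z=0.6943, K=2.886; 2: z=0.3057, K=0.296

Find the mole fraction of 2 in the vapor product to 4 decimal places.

Let ψ = V/F and solve Σ zᵢ(Kᵢ−1)/(1+ψ(Kᵢ−1)) = 0.
g(0) = ΣzᵢKᵢ − 1 = 1.0942 and g(1) = 1 − Σzᵢ/Kᵢ = -0.2733, so a root lies in (0, 1).
Newton iteration, ψ⁰ = 0.53:
  ψ = 0.5300: g = 0.31155, g' = -1.0032 → ψ = 0.8406
  ψ = 0.8406: g = -0.02066, g' = -1.2786 → ψ = 0.8244
  ψ = 0.8244: g = -0.00033, g' = -1.2388 → ψ = 0.8241
Converged at ψ = 0.8241.
Compositions from xᵢ = zᵢ/(1+ψ(Kᵢ−1)), yᵢ = Kᵢxᵢ:
  1: x = 0.2718, y = 0.7845
  2: x = 0.7282, y = 0.2155

y_2 = 0.2155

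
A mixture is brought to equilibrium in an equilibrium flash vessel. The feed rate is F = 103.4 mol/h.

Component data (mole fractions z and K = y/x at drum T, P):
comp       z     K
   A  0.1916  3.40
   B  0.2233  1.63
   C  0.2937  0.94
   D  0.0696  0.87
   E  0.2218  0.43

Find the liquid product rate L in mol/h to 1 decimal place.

Newton iteration, ψ⁰ = 0.61:
  ψ = 0.6100: g = 0.06631, g' = -0.3999 → ψ = 0.7758
  ψ = 0.7758: g = -0.00004, g' = -0.4090 → ψ = 0.7757
Converged at ψ = 0.7757.
Then V = ψ·F = 0.7757·103.4 = 80.2 mol/h and L = F − V = 23.2 mol/h.

L = 23.2 mol/h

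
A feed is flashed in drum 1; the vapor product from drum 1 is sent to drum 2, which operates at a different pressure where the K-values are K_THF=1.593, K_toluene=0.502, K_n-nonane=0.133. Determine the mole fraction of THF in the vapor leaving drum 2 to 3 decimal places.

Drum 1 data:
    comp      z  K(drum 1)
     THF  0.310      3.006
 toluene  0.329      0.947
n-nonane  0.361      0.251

Drum 1:
Newton iteration, ψ₁⁰ = 0.5:
  ψ₁ = 0.500: g = -0.1397, g' = -0.830 → ψ₁ = 0.332
  ψ₁ = 0.332: g = -0.0040, g' = -0.809 → ψ₁ = 0.327
Converged at ψ₁ = 0.327.
Drum-1 compositions:
  THF: x = 0.187, y = 0.563
  toluene: x = 0.335, y = 0.317
  n-nonane: x = 0.478, y = 0.120
Drum-2 feed = drum-1 vapor: z₂ = (0.5630, 0.3171, 0.1200).
Drum 2:
Newton iteration, ψ₂⁰ = 0.54:
  ψ₂ = 0.540: g = -0.1587, g' = -0.580 → ψ₂ = 0.266
  ψ₂ = 0.266: g = -0.0289, g' = -0.405 → ψ₂ = 0.195
  ψ₂ = 0.195: g = -0.0007, g' = -0.386 → ψ₂ = 0.193
Converged at ψ₂ = 0.193.
  THF: x = 0.505, y = 0.805
  toluene: x = 0.351, y = 0.176
  n-nonane: x = 0.144, y = 0.019

y_THF (drum 2) = 0.805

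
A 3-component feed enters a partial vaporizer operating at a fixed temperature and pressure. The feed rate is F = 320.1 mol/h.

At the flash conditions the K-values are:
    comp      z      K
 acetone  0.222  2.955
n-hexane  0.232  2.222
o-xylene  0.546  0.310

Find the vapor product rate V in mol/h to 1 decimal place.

Material balance + equilibrium reduce to Σ zᵢ(Kᵢ−1)/(1+ψ(Kᵢ−1)) = 0.
Feasibility: ΣzᵢKᵢ = 1.341, Σzᵢ/Kᵢ = 1.941 — both > 1, two phases present.
Newton iteration, ψ⁰ = 0.5:
  ψ = 0.500: g = -0.1797, g' = -0.956 → ψ = 0.312
  ψ = 0.312: g = -0.0053, g' = -0.931 → ψ = 0.306
Converged at ψ = 0.306.
Then V = ψ·F = 0.3063·320.1 = 98.1 mol/h and L = F − V = 222.0 mol/h.

V = 98.1 mol/h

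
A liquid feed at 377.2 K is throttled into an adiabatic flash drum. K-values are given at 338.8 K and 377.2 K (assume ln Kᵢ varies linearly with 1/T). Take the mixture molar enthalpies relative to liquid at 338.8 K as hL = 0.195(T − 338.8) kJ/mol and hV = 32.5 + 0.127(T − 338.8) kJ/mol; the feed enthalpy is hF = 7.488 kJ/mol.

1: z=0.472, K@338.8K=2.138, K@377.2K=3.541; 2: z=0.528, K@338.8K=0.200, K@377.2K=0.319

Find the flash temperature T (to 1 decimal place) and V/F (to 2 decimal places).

Adiabatic flash: solve Rachford–Rice at each trial T, then check hF = ψ·hV(T) + (1−ψ)·hL(T).
  T = 338.8 K: K = (2.138, 0.200), RR gives ψ = 0.126, H_out = 4.096 kJ/mol
  T = 377.2 K: K = (3.541, 0.319), RR gives ψ = 0.485, H_out = 21.993 kJ/mol
  T = 358.0 K: K = (2.789, 0.256), RR gives ψ = 0.339, H_out = 14.321 kJ/mol
  T = 348.4 K: K = (2.451, 0.227), RR gives ψ = 0.247, H_out = 9.727 kJ/mol
  T = 343.6 K: K = (2.291, 0.213), RR gives ψ = 0.191, H_out = 7.082 kJ/mol
  T = 346.0 K: K = (2.370, 0.220), RR gives ψ = 0.220, H_out = 8.441 kJ/mol
Linear interpolation between T = 343.6 (H_out = 7.082) and T = 346.0 (H_out = 8.441) on hF = 7.488 gives T ≈ 344.3 K, at which ψ = 0.20.

T = 344.3 K, V/F = 0.20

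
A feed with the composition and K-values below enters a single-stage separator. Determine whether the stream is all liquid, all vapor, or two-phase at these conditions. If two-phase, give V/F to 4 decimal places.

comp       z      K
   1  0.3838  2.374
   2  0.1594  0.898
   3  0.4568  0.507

ΣzᵢKᵢ = 1.2859; Σzᵢ/Kᵢ = 1.2402.
Both exceed 1, so a two-phase solution exists.
Newton iteration, ψ⁰ = 0.65:
  ψ = 0.6500: g = -0.07025, g' = -0.4445 → ψ = 0.4920
  ψ = 0.4920: g = 0.00023, g' = -0.4533 → ψ = 0.4925
Converged at ψ = 0.4925.

two-phase, V/F = 0.4925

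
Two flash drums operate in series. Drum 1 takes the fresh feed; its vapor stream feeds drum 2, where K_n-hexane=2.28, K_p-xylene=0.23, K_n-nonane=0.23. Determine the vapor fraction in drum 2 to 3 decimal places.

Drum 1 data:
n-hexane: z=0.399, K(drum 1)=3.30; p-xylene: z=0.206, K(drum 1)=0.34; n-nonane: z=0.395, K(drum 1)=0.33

Drum 1:
Let ψ₁ = V/F and solve Σ zᵢ(Kᵢ−1)/(1+ψ₁(Kᵢ−1)) = 0.
g(0) = ΣzᵢKᵢ − 1 = 0.517 and g(1) = 1 − Σzᵢ/Kᵢ = -0.924, so a root lies in (0, 1).
Iterate (Newton) starting at ψ₁ = 0.5:
  ψ₁ = 0.500: g = -0.1741, g' = -1.057 → ψ₁ = 0.335
  ψ₁ = 0.335: g = 0.0021, g' = -1.116 → ψ₁ = 0.337
Converged at ψ₁ = 0.337.
Drum-1 compositions:
  n-hexane: x = 0.225, y = 0.742
  p-xylene: x = 0.265, y = 0.090
  n-nonane: x = 0.510, y = 0.168
Drum-2 feed = drum-1 vapor: z₂ = (0.7415, 0.0901, 0.1684).
Drum 2:
Material balance + equilibrium reduce to Σ zᵢ(Kᵢ−1)/(1+ψ₂(Kᵢ−1)) = 0.
Check two-phase: ΣzᵢKᵢ = 1.750 > 1 and Σzᵢ/Kᵢ = 1.449 > 1, so g(0) = 0.750 > 0 and g(1) = -0.449 < 0.
Newton–Raphson from ψ₂ = 0.5:
  ψ₂ = 0.500: g = 0.2551, g' = -0.857 → ψ₂ = 0.798
  ψ₂ = 0.798: g = -0.0463, g' = -1.327 → ψ₂ = 0.763
  ψ₂ = 0.763: g = -0.0021, g' = -1.211 → ψ₂ = 0.761
Converged at ψ₂ = 0.761.
  n-hexane: x = 0.376, y = 0.856
  p-xylene: x = 0.218, y = 0.050
  n-nonane: x = 0.407, y = 0.094

V/F (drum 2) = 0.761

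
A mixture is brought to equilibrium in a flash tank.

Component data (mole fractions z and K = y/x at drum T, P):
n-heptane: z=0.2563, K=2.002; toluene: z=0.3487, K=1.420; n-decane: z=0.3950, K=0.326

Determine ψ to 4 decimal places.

ψ = 0.2872

Let ψ = V/F and solve Σ zᵢ(Kᵢ−1)/(1+ψ(Kᵢ−1)) = 0.
Feasibility: ΣzᵢKᵢ = 1.1370, Σzᵢ/Kᵢ = 1.5852 — both > 1, two phases present.
Newton–Raphson from ψ = 0.35:
  ψ = 0.3500: g = -0.03061, g' = -0.4951 → ψ = 0.2882
  ψ = 0.2882: g = -0.00050, g' = -0.4803 → ψ = 0.2872
Converged at ψ = 0.2872.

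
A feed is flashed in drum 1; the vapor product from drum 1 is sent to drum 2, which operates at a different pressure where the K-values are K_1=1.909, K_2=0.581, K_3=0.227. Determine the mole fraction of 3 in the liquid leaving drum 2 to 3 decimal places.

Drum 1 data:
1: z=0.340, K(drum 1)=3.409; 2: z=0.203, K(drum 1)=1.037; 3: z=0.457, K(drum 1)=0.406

Drum 1:
Rachford–Rice: g(ψ₁) = Σ zᵢ(Kᵢ−1)/(1+ψ₁(Kᵢ−1)) = 0.
g(0) = ΣzᵢKᵢ − 1 = 0.555 and g(1) = 1 − Σzᵢ/Kᵢ = -0.421, so a root lies in (0, 1).
Newton–Raphson from ψ₁ = 0.5:
  ψ₁ = 0.500: g = -0.0072, g' = -0.733 → ψ₁ = 0.490
Converged at ψ₁ = 0.490.
Drum-1 compositions:
  1: x = 0.156, y = 0.531
  2: x = 0.199, y = 0.207
  3: x = 0.645, y = 0.262
Drum-2 feed = drum-1 vapor: z₂ = (0.5315, 0.2068, 0.2618).
Drum 2:
Let ψ₂ = V/F and solve Σ zᵢ(Kᵢ−1)/(1+ψ₂(Kᵢ−1)) = 0.
g(0) = ΣzᵢKᵢ − 1 = 0.194 and g(1) = 1 − Σzᵢ/Kᵢ = -0.787, so a root lies in (0, 1).
Newton–Raphson from ψ₂ = 0.5:
  ψ₂ = 0.500: g = -0.1072, g' = -0.681 → ψ₂ = 0.343
  ψ₂ = 0.343: g = -0.0080, g' = -0.594 → ψ₂ = 0.329
Converged at ψ₂ = 0.329.
  1: x = 0.409, y = 0.781
  2: x = 0.240, y = 0.139
  3: x = 0.351, y = 0.080

x_3 (drum 2) = 0.351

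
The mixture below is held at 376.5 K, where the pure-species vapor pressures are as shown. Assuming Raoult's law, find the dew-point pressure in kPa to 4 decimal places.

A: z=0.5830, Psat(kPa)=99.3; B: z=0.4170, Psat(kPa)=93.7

At the dew point ψ → 1, so Σzᵢ/Kᵢ = 1 with Kᵢ = Pᵢˢᵃᵗ/P ⇒ 1/P = Σzᵢ/Pᵢˢᵃᵗ.
1/P = 0.5830/99.3 + 0.4170/93.7 = 0.0103215 ⇒ P = 96.8854 kPa

Pdew = 96.8854 kPa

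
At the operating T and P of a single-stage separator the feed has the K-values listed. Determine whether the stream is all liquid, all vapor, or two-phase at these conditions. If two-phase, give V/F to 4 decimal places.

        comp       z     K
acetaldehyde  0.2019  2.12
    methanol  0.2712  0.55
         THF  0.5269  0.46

all liquid

ΣzᵢKᵢ = 0.8196; Σzᵢ/Kᵢ = 1.7338.
Since ΣzᵢKᵢ < 1 the mixture is below its bubble point — single liquid phase.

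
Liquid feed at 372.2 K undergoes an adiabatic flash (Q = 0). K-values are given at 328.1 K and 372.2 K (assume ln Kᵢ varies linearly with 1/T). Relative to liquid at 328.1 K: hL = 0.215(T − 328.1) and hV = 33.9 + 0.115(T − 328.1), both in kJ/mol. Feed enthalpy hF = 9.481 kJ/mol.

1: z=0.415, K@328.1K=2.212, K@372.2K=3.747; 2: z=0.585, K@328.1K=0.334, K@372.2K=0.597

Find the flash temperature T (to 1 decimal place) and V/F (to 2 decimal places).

T = 334.7 K, V/F = 0.24

Adiabatic flash: solve Rachford–Rice at each trial T, then check hF = ψ·hV(T) + (1−ψ)·hL(T).
  T = 328.1 K: K = (2.212, 0.334), RR gives ψ = 0.140, H_out = 4.761 kJ/mol
  T = 372.2 K: K = (3.747, 0.597), RR gives ψ = 0.817, H_out = 33.569 kJ/mol
  T = 350.1 K: K = (2.925, 0.454), RR gives ψ = 0.457, H_out = 19.214 kJ/mol
  T = 339.1 K: K = (2.555, 0.392), RR gives ψ = 0.306, H_out = 12.400 kJ/mol
  T = 333.6 K: K = (2.380, 0.362), RR gives ψ = 0.227, H_out = 8.745 kJ/mol
  T = 336.4 K: K = (2.469, 0.377), RR gives ψ = 0.268, H_out = 10.638 kJ/mol
  T = 335.0 K: K = (2.424, 0.369), RR gives ψ = 0.247, H_out = 9.701 kJ/mol
Linear interpolation between T = 333.6 (H_out = 8.745) and T = 335.0 (H_out = 9.701) on hF = 9.481 gives T ≈ 334.7 K, at which ψ = 0.24.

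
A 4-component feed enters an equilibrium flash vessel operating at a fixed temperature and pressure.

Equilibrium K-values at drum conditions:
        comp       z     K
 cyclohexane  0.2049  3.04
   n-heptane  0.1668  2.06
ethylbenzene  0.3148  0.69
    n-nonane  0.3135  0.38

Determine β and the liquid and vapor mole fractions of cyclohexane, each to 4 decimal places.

β = 0.3745, x_cyclohexane = 0.1162, y_cyclohexane = 0.3531

Rachford–Rice: g(β) = Σ zᵢ(Kᵢ−1)/(1+β(Kᵢ−1)) = 0.
Check two-phase: ΣzᵢKᵢ = 1.3028 > 1 and Σzᵢ/Kᵢ = 1.4296 > 1, so g(0) = 0.3028 > 0 and g(1) = -0.4296 < 0.
Newton–Raphson from β = 0.5:
  β = 0.5000: g = -0.07469, g' = -0.5845 → β = 0.3722
  β = 0.3722: g = 0.00138, g' = -0.6142 → β = 0.3745
Converged at β = 0.3745.
Compositions from xᵢ = zᵢ/(1+β(Kᵢ−1)), yᵢ = Kᵢxᵢ:
  cyclohexane: x = 0.1162, y = 0.3531
  n-heptane: x = 0.1194, y = 0.2460
  ethylbenzene: x = 0.3561, y = 0.2457
  n-nonane: x = 0.4083, y = 0.1552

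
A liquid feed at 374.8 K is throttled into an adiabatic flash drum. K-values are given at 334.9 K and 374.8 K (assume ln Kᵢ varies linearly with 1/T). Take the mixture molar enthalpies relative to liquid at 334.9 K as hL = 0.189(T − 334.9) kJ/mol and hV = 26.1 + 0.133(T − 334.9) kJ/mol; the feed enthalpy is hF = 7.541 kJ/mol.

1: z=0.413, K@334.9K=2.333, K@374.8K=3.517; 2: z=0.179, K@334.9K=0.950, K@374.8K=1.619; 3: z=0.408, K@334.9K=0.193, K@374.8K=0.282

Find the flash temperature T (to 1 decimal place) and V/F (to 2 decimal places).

T = 337.5 K, V/F = 0.27

Adiabatic flash: solve Rachford–Rice at each trial T, then check hF = ψ·hV(T) + (1−ψ)·hL(T).
  T = 334.9 K: K = (2.333, 0.950, 0.193), RR gives ψ = 0.240, H_out = 6.254 kJ/mol
  T = 374.8 K: K = (3.517, 1.619, 0.282), RR gives ψ = 0.582, H_out = 21.430 kJ/mol
  T = 354.9 K: K = (2.899, 1.260, 0.236), RR gives ψ = 0.439, H_out = 14.756 kJ/mol
  T = 344.9 K: K = (2.609, 1.098, 0.214), RR gives ψ = 0.350, H_out = 10.822 kJ/mol
  T = 339.9 K: K = (2.469, 1.023, 0.203), RR gives ψ = 0.298, H_out = 8.634 kJ/mol
  T = 337.4 K: K = (2.401, 0.986, 0.198), RR gives ψ = 0.270, H_out = 7.471 kJ/mol
  T = 338.6 K: K = (2.433, 1.003, 0.201), RR gives ψ = 0.283, H_out = 8.036 kJ/mol
Linear interpolation between T = 337.4 (H_out = 7.471) and T = 338.6 (H_out = 8.036) on hF = 7.541 gives T ≈ 337.5 K, at which ψ = 0.27.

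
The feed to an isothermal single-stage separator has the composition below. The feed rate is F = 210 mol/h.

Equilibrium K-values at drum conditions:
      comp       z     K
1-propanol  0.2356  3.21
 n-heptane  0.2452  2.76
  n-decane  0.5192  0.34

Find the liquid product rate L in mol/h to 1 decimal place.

Rachford–Rice: g(β) = Σ zᵢ(Kᵢ−1)/(1+β(Kᵢ−1)) = 0.
g(0) = ΣzᵢKᵢ − 1 = 0.6096 and g(1) = 1 − Σzᵢ/Kᵢ = -0.6893, so a root lies in (0, 1).
Newton iteration, β⁰ = 0.5:
  β = 0.5000: g = -0.03455, g' = -0.9784 → β = 0.4647
Converged at β = 0.4647.
Then V = β·F = 0.4647·210 = 97.6 mol/h and L = F − V = 112.4 mol/h.

L = 112.4 mol/h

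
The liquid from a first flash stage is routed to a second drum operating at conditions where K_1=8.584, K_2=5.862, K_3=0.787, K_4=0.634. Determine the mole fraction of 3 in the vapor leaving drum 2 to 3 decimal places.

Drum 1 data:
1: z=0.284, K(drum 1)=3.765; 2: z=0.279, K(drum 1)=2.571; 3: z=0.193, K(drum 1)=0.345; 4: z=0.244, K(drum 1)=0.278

Drum 1:
Material balance + equilibrium reduce to Σ zᵢ(Kᵢ−1)/(1+ψ₁(Kᵢ−1)) = 0.
Check two-phase: ΣzᵢKᵢ = 1.921 > 1 and Σzᵢ/Kᵢ = 1.621 > 1, so g(0) = 0.921 > 0 and g(1) = -0.621 < 0.
Iterate (Newton) starting at ψ₁ = 0.63:
  ψ₁ = 0.630: g = -0.0317, g' = -1.131 → ψ₁ = 0.602
Converged at ψ₁ = 0.602.
Drum-1 compositions:
  1: x = 0.107, y = 0.401
  2: x = 0.143, y = 0.369
  3: x = 0.319, y = 0.110
  4: x = 0.431, y = 0.120
Drum-2 feed = drum-1 liquid: z₂ = (0.1066, 0.1434, 0.3185, 0.4314).
Drum 2:
Rachford–Rice: g(ψ₂) = Σ zᵢ(Kᵢ−1)/(1+ψ₂(Kᵢ−1)) = 0.
Check two-phase: ΣzᵢKᵢ = 2.280 > 1 and Σzᵢ/Kᵢ = 1.122 > 1, so g(0) = 1.280 > 0 and g(1) = -0.122 < 0.
Newton–Raphson from ψ₂ = 0.36:
  ψ₂ = 0.360: g = 0.2150, g' = -0.983 → ψ₂ = 0.579
  ψ₂ = 0.579: g = 0.0551, g' = -0.556 → ψ₂ = 0.678
  ψ₂ = 0.678: g = 0.0047, g' = -0.468 → ψ₂ = 0.688
Converged at ψ₂ = 0.688.
  1: x = 0.017, y = 0.147
  2: x = 0.033, y = 0.193
  3: x = 0.373, y = 0.294
  4: x = 0.577, y = 0.366

y_3 (drum 2) = 0.294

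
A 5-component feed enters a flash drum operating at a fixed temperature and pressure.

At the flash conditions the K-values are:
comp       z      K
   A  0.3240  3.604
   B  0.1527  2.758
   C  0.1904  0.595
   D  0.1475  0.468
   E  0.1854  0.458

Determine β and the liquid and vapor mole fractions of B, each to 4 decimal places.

β = 0.7365, x_B = 0.0665, y_B = 0.1835

Let β = V/F and solve Σ zᵢ(Kᵢ−1)/(1+β(Kᵢ−1)) = 0.
g(0) = ΣzᵢKᵢ − 1 = 0.8561 and g(1) = 1 − Σzᵢ/Kᵢ = -0.1852, so a root lies in (0, 1).
Newton iteration, β⁰ = 0.5:
  β = 0.5000: g = 0.16793, g' = -0.7773 → β = 0.7160
  β = 0.7160: g = 0.01379, g' = -0.6766 → β = 0.7364
  β = 0.7364: g = 0.00002, g' = -0.6748 → β = 0.7365
Converged at β = 0.7365.
Compositions from xᵢ = zᵢ/(1+β(Kᵢ−1)), yᵢ = Kᵢxᵢ:
  A: x = 0.1110, y = 0.4002
  B: x = 0.0665, y = 0.1835
  C: x = 0.2713, y = 0.1614
  D: x = 0.2425, y = 0.1135
  E: x = 0.3086, y = 0.1413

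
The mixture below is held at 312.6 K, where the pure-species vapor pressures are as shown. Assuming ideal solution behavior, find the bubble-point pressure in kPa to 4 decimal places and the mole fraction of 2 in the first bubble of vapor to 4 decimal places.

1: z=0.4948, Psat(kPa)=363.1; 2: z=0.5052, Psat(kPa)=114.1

At the bubble point ψ → 0, so ΣzᵢKᵢ = 1 with Kᵢ = Pᵢˢᵃᵗ/P ⇒ P = ΣzᵢPᵢˢᵃᵗ.
P = 0.4948·363.1 + 0.5052·114.1 = 237.3052 kPa
yᵢ = zᵢPᵢˢᵃᵗ/P ⇒ y_2 = 0.5052·114.1/237.3052 = 0.2429

Pbub = 237.3052 kPa, y_2 = 0.2429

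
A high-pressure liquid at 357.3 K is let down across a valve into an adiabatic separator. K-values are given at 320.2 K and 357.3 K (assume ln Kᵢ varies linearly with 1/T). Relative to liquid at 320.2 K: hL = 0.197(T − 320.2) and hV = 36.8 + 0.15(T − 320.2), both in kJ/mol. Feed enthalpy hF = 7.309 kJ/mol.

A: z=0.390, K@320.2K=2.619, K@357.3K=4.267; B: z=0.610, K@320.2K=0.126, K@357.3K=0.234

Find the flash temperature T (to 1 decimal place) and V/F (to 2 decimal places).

Adiabatic flash: solve Rachford–Rice at each trial T, then check hF = ψ·hV(T) + (1−ψ)·hL(T).
  T = 320.2 K: K = (2.619, 0.126), RR gives ψ = 0.069, H_out = 2.556 kJ/mol
  T = 357.3 K: K = (4.267, 0.234), RR gives ψ = 0.322, H_out = 18.612 kJ/mol
  T = 338.8 K: K = (3.390, 0.175), RR gives ψ = 0.217, H_out = 11.474 kJ/mol
  T = 329.5 K: K = (2.991, 0.149), RR gives ψ = 0.152, H_out = 7.355 kJ/mol
  T = 324.9 K: K = (2.803, 0.137), RR gives ψ = 0.114, H_out = 5.090 kJ/mol
  T = 327.2 K: K = (2.896, 0.143), RR gives ψ = 0.133, H_out = 6.246 kJ/mol
Linear interpolation between T = 327.2 (H_out = 6.246) and T = 329.5 (H_out = 7.355) on hF = 7.309 gives T ≈ 329.4 K, at which ψ = 0.15.

T = 329.4 K, V/F = 0.15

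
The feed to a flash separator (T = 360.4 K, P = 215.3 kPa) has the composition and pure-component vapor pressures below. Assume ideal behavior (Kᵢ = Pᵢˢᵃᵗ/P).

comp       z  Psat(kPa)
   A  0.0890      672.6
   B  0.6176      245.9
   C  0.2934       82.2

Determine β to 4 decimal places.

Raoult's law: Kᵢ = Pᵢˢᵃᵗ/P = Pᵢˢᵃᵗ/215.3.
  K_A = 672.6/215.3 = 3.124013, K_B = 245.9/215.3 = 1.142127, K_C = 82.2/215.3 = 0.381793
Material balance + equilibrium reduce to Σ zᵢ(Kᵢ−1)/(1+β(Kᵢ−1)) = 0.
g(0) = ΣzᵢKᵢ − 1 = 0.0954 and g(1) = 1 − Σzᵢ/Kᵢ = -0.3377, so a root lies in (0, 1).
Newton iteration, β⁰ = 0.67:
  β = 0.6700: g = -0.15147, g' = -0.4055 → β = 0.2965
  β = 0.2965: g = -0.02187, g' = -0.3308 → β = 0.2304
  β = 0.2304: g = 0.00042, g' = -0.3452 → β = 0.2316
Converged at β = 0.2316.

β = 0.2316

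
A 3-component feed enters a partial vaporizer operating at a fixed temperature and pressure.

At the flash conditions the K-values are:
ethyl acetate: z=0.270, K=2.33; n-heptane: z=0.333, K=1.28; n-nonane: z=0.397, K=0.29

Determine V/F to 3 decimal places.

Newton–Raphson from V/F = 0.53:
  V/F = 0.530: g = -0.1601, g' = -0.699 → V/F = 0.301
  V/F = 0.301: g = -0.0159, g' = -0.589 → V/F = 0.274
Converged at V/F = 0.274.

V/F = 0.274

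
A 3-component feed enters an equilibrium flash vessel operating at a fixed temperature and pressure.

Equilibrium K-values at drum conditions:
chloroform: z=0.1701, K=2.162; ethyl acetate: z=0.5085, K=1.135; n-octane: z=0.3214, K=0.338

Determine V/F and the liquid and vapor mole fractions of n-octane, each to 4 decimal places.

V/F = 0.1482, x_n-octane = 0.3564, y_n-octane = 0.1205

Newton iteration, V/F⁰ = 0.46:
  V/F = 0.4600: g = -0.11249, g' = -0.3970 → V/F = 0.1766
  V/F = 0.1766: g = -0.00989, g' = -0.3476 → V/F = 0.1482
Converged at V/F = 0.1482.
Compositions from xᵢ = zᵢ/(1+V/F(Kᵢ−1)), yᵢ = Kᵢxᵢ:
  chloroform: x = 0.1451, y = 0.3137
  ethyl acetate: x = 0.4985, y = 0.5658
  n-octane: x = 0.3564, y = 0.1205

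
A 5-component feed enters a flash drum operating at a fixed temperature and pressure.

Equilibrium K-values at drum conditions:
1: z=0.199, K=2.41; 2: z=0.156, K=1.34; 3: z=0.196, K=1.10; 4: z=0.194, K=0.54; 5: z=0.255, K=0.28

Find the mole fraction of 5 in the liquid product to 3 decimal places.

Rachford–Rice: g(V/F) = Σ zᵢ(Kᵢ−1)/(1+V/F(Kᵢ−1)) = 0.
Feasibility: ΣzᵢKᵢ = 1.080, Σzᵢ/Kᵢ = 1.647 — both > 1, two phases present.
Newton–Raphson from V/F = 0.63:
  V/F = 0.630: g = -0.2510, g' = -0.649 → V/F = 0.243
  V/F = 0.243: g = -0.0461, g' = -0.483 → V/F = 0.148
  V/F = 0.148: g = 0.0007, g' = -0.502 → V/F = 0.149
Converged at V/F = 0.149.
Compositions from xᵢ = zᵢ/(1+V/F(Kᵢ−1)), yᵢ = Kᵢxᵢ:
  1: x = 0.164, y = 0.396
  2: x = 0.148, y = 0.199
  3: x = 0.193, y = 0.212
  4: x = 0.208, y = 0.112
  5: x = 0.286, y = 0.080

x_5 = 0.286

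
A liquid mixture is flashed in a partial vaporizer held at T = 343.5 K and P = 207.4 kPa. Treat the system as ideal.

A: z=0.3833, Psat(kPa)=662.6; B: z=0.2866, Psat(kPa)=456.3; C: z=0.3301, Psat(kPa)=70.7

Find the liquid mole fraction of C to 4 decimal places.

x_C = 0.7187

Raoult's law: Kᵢ = Pᵢˢᵃᵗ/P = Pᵢˢᵃᵗ/207.4.
  K_A = 662.6/207.4 = 3.194793, K_B = 456.3/207.4 = 2.200096, K_C = 70.7/207.4 = 0.340887
Let ψ = V/F and solve Σ zᵢ(Kᵢ−1)/(1+ψ(Kᵢ−1)) = 0.
Check two-phase: ΣzᵢKᵢ = 1.9676 > 1 and Σzᵢ/Kᵢ = 1.2186 > 1, so g(0) = 0.9676 > 0 and g(1) = -0.2186 < 0.
Newton iteration, ψ⁰ = 0.5:
  ψ = 0.5000: g = 0.29154, g' = -0.9000 → ψ = 0.8239
  ψ = 0.8239: g = -0.00366, g' = -1.0253 → ψ = 0.8204
Converged at ψ = 0.8204.
Compositions from xᵢ = zᵢ/(1+ψ(Kᵢ−1)), yᵢ = Kᵢxᵢ:
  A: x = 0.1369, y = 0.4373
  B: x = 0.1444, y = 0.3177
  C: x = 0.7187, y = 0.2450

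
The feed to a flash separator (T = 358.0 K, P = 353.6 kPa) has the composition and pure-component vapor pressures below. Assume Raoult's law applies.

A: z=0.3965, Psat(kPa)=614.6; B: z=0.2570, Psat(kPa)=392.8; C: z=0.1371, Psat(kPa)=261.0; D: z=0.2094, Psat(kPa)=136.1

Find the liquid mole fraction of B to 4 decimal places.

Raoult's law: Kᵢ = Pᵢˢᵃᵗ/P = Pᵢˢᵃᵗ/353.6.
  K_A = 614.6/353.6 = 1.738122, K_B = 392.8/353.6 = 1.110860, K_C = 261.0/353.6 = 0.738122, K_D = 136.1/353.6 = 0.384898
Newton–Raphson from ψ = 0.5:
  ψ = 0.5000: g = 0.01344, g' = -0.2958 → ψ = 0.5455
  ψ = 0.5455: g = -0.00020, g' = -0.3048 → ψ = 0.5448
Converged at ψ = 0.5448.
Compositions from xᵢ = zᵢ/(1+ψ(Kᵢ−1)), yᵢ = Kᵢxᵢ:
  A: x = 0.2828, y = 0.4915
  B: x = 0.2424, y = 0.2692
  C: x = 0.1599, y = 0.1180
  D: x = 0.3149, y = 0.1212

x_B = 0.2424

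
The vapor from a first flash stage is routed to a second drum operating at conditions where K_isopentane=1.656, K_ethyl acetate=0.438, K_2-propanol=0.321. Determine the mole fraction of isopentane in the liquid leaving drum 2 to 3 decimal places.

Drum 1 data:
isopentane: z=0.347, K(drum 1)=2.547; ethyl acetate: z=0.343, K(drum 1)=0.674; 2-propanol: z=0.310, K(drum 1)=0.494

Drum 1:
Newton iteration, ψ₁⁰ = 0.41:
  ψ₁ = 0.410: g = 0.0015, g' = -0.486 → ψ₁ = 0.413
Converged at ψ₁ = 0.413.
Drum-1 compositions:
  isopentane: x = 0.212, y = 0.539
  ethyl acetate: x = 0.396, y = 0.267
  2-propanol: x = 0.392, y = 0.194
Drum-2 feed = drum-1 vapor: z₂ = (0.5392, 0.2672, 0.1936).
Drum 2:
Let ψ₂ = V/F and solve Σ zᵢ(Kᵢ−1)/(1+ψ₂(Kᵢ−1)) = 0.
Check two-phase: ΣzᵢKᵢ = 1.072 > 1 and Σzᵢ/Kᵢ = 1.539 > 1, so g(0) = 0.072 > 0 and g(1) = -0.539 < 0.
Newton iteration, ψ₂⁰ = 0.38:
  ψ₂ = 0.380: g = -0.0849, g' = -0.447 → ψ₂ = 0.190
  ψ₂ = 0.190: g = -0.0045, g' = -0.407 → ψ₂ = 0.179
Converged at ψ₂ = 0.179.
  isopentane: x = 0.483, y = 0.799
  ethyl acetate: x = 0.297, y = 0.130
  2-propanol: x = 0.220, y = 0.071

x_isopentane (drum 2) = 0.483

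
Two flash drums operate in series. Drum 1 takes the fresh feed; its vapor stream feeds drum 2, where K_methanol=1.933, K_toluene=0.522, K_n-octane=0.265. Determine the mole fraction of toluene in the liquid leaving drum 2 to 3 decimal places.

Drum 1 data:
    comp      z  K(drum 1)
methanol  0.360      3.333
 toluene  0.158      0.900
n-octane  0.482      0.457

x_toluene (drum 2) = 0.179

Drum 1:
Let ψ₁ = V/F and solve Σ zᵢ(Kᵢ−1)/(1+ψ₁(Kᵢ−1)) = 0.
g(0) = ΣzᵢKᵢ − 1 = 0.562 and g(1) = 1 − Σzᵢ/Kᵢ = -0.338, so a root lies in (0, 1).
Iterate (Newton) starting at ψ₁ = 0.47:
  ψ₁ = 0.470: g = 0.0326, g' = -0.704 → ψ₁ = 0.516
  ψ₁ = 0.516: g = 0.0006, g' = -0.679 → ψ₁ = 0.517
Converged at ψ₁ = 0.517.
Drum-1 compositions:
  methanol: x = 0.163, y = 0.544
  toluene: x = 0.167, y = 0.150
  n-octane: x = 0.670, y = 0.306
Drum-2 feed = drum-1 vapor: z₂ = (0.5437, 0.1500, 0.3063).
Drum 2:
Let ψ₂ = V/F and solve Σ zᵢ(Kᵢ−1)/(1+ψ₂(Kᵢ−1)) = 0.
Feasibility: ΣzᵢKᵢ = 1.211, Σzᵢ/Kᵢ = 1.724 — both > 1, two phases present.
Iterate (Newton) starting at ψ₂ = 0.46:
  ψ₂ = 0.460: g = -0.0770, g' = -0.666 → ψ₂ = 0.344
  ψ₂ = 0.344: g = -0.0032, g' = -0.617 → ψ₂ = 0.339
Converged at ψ₂ = 0.339.
  methanol: x = 0.413, y = 0.798
  toluene: x = 0.179, y = 0.093
  n-octane: x = 0.408, y = 0.108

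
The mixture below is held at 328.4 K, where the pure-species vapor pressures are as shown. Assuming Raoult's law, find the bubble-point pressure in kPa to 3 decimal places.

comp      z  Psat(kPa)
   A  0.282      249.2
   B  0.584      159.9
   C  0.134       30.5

At the bubble point ψ → 0, so ΣzᵢKᵢ = 1 with Kᵢ = Pᵢˢᵃᵗ/P ⇒ P = ΣzᵢPᵢˢᵃᵗ.
P = 0.282·249.2 + 0.584·159.9 + 0.134·30.5 = 167.743 kPa

Pbub = 167.743 kPa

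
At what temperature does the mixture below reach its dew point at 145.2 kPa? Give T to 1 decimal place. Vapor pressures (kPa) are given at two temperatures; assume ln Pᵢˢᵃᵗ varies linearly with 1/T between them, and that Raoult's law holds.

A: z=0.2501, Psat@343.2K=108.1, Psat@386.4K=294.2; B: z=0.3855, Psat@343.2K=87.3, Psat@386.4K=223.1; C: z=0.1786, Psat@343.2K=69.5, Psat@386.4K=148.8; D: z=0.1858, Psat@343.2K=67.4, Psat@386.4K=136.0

T = 370.3 K

Dew-point temperature: Σzᵢ·P/Pᵢˢᵃᵗ(T) = 1. Interpolate ln Pᵢˢᵃᵗ = aᵢ + bᵢ/T.
  T = 343.2 K: ΣzᵢP/Pᵢˢᵃᵗ = 1.7505
  T = 386.4 K: ΣzᵢP/Pᵢˢᵃᵗ = 0.7470
  T = 364.8 K: ΣzᵢP/Pᵢˢᵃᵗ = 1.1131
  T = 375.6 K: ΣzᵢP/Pᵢˢᵃᵗ = 0.9063
  T = 370.2 K: ΣzᵢP/Pᵢˢᵃᵗ = 1.0028
  T = 372.9 K: ΣzᵢP/Pᵢˢᵃᵗ = 0.9529
  T = 371.5 K: ΣzᵢP/Pᵢˢᵃᵗ = 0.9784
Interpolating between 370.2 K and 371.5 K gives T ≈ 370.3 K.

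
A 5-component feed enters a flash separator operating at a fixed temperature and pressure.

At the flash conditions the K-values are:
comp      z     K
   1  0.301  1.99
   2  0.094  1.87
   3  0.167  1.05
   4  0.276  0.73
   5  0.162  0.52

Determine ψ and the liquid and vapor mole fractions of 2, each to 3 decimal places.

ψ = 0.805, x_2 = 0.055, y_2 = 0.103

Iterate (Newton) starting at ψ = 0.5:
  ψ = 0.500: g = 0.0760, g' = -0.258 → ψ = 0.794
  ψ = 0.794: g = 0.0027, g' = -0.248 → ψ = 0.805
Converged at ψ = 0.805.
Compositions from xᵢ = zᵢ/(1+ψ(Kᵢ−1)), yᵢ = Kᵢxᵢ:
  1: x = 0.168, y = 0.333
  2: x = 0.055, y = 0.103
  3: x = 0.161, y = 0.169
  4: x = 0.353, y = 0.257
  5: x = 0.264, y = 0.137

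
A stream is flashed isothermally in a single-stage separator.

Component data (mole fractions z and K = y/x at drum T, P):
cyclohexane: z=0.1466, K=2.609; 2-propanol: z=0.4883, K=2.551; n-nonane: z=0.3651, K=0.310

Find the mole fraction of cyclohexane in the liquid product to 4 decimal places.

Newton iteration, ψ⁰ = 0.5:
  ψ = 0.5000: g = 0.17267, g' = -0.8943 → ψ = 0.6931
  ψ = 0.6931: g = -0.00628, g' = -0.9961 → ψ = 0.6868
  ψ = 0.6868: g = -0.00002, g' = -0.9890 → ψ = 0.6867
Converged at ψ = 0.6867.
Compositions from xᵢ = zᵢ/(1+ψ(Kᵢ−1)), yᵢ = Kᵢxᵢ:
  cyclohexane: x = 0.0696, y = 0.1817
  2-propanol: x = 0.2365, y = 0.6032
  n-nonane: x = 0.6939, y = 0.2151

x_cyclohexane = 0.0696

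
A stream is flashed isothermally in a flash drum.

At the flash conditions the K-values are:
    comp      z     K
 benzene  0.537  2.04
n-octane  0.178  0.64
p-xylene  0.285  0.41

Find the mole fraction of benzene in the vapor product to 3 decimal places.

Let ψ = V/F and solve Σ zᵢ(Kᵢ−1)/(1+ψ(Kᵢ−1)) = 0.
Check two-phase: ΣzᵢKᵢ = 1.326 > 1 and Σzᵢ/Kᵢ = 1.236 > 1, so g(0) = 0.326 > 0 and g(1) = -0.236 < 0.
Newton iteration, ψ⁰ = 0.6:
  ψ = 0.600: g = 0.0019, g' = -0.495 → ψ = 0.604
Converged at ψ = 0.604.
Compositions from xᵢ = zᵢ/(1+ψ(Kᵢ−1)), yᵢ = Kᵢxᵢ:
  benzene: x = 0.330, y = 0.673
  n-octane: x = 0.227, y = 0.146
  p-xylene: x = 0.443, y = 0.182

y_benzene = 0.673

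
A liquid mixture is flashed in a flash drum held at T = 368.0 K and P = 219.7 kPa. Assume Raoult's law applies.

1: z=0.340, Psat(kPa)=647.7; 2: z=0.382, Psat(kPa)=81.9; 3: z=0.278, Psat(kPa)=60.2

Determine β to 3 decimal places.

β = 0.169

Raoult's law: Kᵢ = Pᵢˢᵃᵗ/P = Pᵢˢᵃᵗ/219.7.
  K_1 = 647.7/219.7 = 2.94811, K_2 = 81.9/219.7 = 0.37278, K_3 = 60.2/219.7 = 0.27401
Material balance + equilibrium reduce to Σ zᵢ(Kᵢ−1)/(1+β(Kᵢ−1)) = 0.
Feasibility: ΣzᵢKᵢ = 1.221, Σzᵢ/Kᵢ = 2.155 — both > 1, two phases present.
Iterate (Newton) starting at β = 0.54:
  β = 0.540: g = -0.3715, g' = -1.047 → β = 0.185
  β = 0.185: g = -0.0173, g' = -1.085 → β = 0.169
Converged at β = 0.169.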